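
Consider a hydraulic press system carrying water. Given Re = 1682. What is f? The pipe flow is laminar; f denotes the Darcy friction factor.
Formula: f = \frac{64}{Re}
f = 64/1682 = 0.03805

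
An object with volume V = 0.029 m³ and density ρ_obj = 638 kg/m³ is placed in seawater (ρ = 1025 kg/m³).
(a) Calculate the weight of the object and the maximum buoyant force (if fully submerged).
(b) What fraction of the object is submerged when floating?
(a) W=rho_obj*g*V=638*9.81*0.029=181.5 N; F_B(max)=rho*g*V=1025*9.81*0.029=291.6 N
(b) Floating fraction=rho_obj/rho=638/1025=0.622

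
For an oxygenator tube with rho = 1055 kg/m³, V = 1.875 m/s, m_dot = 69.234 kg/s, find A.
Formula: \dot{m} = \rho A V
Substituting knowns: 69.234 = 1055·A·1.875
Solving for A: A = 69.234/(1055·1.875) = 0.035 m²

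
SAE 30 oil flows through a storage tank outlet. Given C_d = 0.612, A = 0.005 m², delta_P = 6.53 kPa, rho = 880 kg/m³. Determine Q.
Formula: Q = C_d A \sqrt{\frac{2 \Delta P}{\rho}}
Q = 0.612·0.005·√(2·(6.53·1000)/880)·1000 = 11.79 L/s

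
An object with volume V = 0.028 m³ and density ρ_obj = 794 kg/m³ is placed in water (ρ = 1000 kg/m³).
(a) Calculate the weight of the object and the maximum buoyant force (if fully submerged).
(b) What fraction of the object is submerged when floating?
(a) W=rho_obj*g*V=794*9.81*0.028=218.1 N; F_B(max)=rho*g*V=1000*9.81*0.028=274.7 N
(b) Floating fraction=rho_obj/rho=794/1000=0.794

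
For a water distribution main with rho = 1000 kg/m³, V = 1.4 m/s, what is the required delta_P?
Formula: V = \sqrt{\frac{2 \Delta P}{\rho}}
Substituting knowns: 1.4 = √(2·(delta_P·1000)/1000)
Solving for delta_P: delta_P = 1.4²·1000/2/1000 = 0.98 kPa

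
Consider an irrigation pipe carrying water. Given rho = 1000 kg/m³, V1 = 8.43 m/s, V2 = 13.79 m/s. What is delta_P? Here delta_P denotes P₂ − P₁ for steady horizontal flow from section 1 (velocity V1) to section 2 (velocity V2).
Formula: \Delta P = \frac{1}{2} \rho (V_1^2 - V_2^2)
delta_P = 0.5·1000·(8.43² − 13.79²)/1000 = -59.55 kPa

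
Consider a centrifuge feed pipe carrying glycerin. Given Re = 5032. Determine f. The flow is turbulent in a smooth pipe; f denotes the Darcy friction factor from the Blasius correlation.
Formula: f = \frac{0.316}{Re^{0.25}}
f = 0.316/5032^0.25 = 0.03752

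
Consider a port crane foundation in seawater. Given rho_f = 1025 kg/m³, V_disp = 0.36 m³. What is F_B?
Formula: F_B = \rho_f g V_{disp}
F_B = 1025·9.81·0.36 = 3620 N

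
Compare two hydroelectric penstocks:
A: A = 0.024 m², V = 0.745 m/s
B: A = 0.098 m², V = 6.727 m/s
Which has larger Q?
Q(A) = 17.88 L/s, Q(B) = 659.2 L/s. Answer: B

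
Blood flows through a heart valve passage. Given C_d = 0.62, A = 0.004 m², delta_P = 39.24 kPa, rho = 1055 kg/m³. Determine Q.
Formula: Q = C_d A \sqrt{\frac{2 \Delta P}{\rho}}
Q = 0.62·0.004·√(2·(39.24·1000)/1055)·1000 = 21.39 L/s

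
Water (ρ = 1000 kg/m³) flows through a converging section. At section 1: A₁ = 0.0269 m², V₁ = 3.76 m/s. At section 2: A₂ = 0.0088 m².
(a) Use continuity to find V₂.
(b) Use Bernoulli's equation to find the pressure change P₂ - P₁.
(a) Continuity: A₁V₁=A₂V₂ -> V₂=A₁V₁/A₂=0.0269*3.76/0.0088=11.49 m/s
(b) Bernoulli: P₂-P₁=0.5*rho*(V₁^2-V₂^2)/1000=0.5*1000*(3.76^2-11.49^2)/1000=-58.94 kPa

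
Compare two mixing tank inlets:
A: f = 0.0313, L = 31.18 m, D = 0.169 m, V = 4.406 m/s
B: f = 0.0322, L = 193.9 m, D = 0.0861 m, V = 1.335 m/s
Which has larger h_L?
h_L(A) = 5.714 m, h_L(B) = 6.587 m. Answer: B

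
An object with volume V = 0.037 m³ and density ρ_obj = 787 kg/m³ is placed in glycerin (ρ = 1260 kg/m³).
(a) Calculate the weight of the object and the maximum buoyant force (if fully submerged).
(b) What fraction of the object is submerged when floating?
(a) W=rho_obj*g*V=787*9.81*0.037=285.7 N; F_B(max)=rho*g*V=1260*9.81*0.037=457.3 N
(b) Floating fraction=rho_obj/rho=787/1260=0.625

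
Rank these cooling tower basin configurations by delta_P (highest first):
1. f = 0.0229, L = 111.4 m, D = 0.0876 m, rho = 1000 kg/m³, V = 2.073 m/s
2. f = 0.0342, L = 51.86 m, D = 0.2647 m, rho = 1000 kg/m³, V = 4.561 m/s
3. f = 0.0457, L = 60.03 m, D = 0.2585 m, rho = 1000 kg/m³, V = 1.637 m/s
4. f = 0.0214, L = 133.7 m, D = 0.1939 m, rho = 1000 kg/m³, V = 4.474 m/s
Case 1: delta_P = 62.57 kPa
Case 2: delta_P = 69.69 kPa
Case 3: delta_P = 14.22 kPa
Case 4: delta_P = 147.7 kPa
Ranking (highest first): 4, 2, 1, 3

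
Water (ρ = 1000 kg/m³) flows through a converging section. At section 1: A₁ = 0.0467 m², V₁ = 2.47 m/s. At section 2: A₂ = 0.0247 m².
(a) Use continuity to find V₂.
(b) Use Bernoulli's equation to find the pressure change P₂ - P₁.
(a) Continuity: A₁V₁=A₂V₂ -> V₂=A₁V₁/A₂=0.0467*2.47/0.0247=4.67 m/s
(b) Bernoulli: P₂-P₁=0.5*rho*(V₁^2-V₂^2)/1000=0.5*1000*(2.47^2-4.67^2)/1000=-7.854 kPa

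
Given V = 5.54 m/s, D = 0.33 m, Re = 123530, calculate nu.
Formula: Re = \frac{V D}{\nu}
Substituting knowns: 123530 = 5.54·0.33/nu
Solving for nu: nu = 5.54·0.33/123530 = 1.480e-05 m²/s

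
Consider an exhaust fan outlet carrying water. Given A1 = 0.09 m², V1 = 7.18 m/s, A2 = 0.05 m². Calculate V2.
Formula: V_2 = \frac{A_1 V_1}{A_2}
V2 = 0.09·7.18/0.05 = 12.92 m/s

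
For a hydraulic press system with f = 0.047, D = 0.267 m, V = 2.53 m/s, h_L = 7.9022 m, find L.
Formula: h_L = f \frac{L}{D} \frac{V^2}{2g}
Substituting knowns: 7.9022 = 0.047·(L/0.267)·2.53²/(2·9.81)
Solving for L: L = 7.9022·2·9.81·0.267/(0.047·2.53²) = 137.6 m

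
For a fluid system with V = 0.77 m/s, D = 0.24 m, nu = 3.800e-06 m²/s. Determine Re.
Formula: Re = \frac{V D}{\nu}
Re = 0.77·0.24/3.800e-06 = 48632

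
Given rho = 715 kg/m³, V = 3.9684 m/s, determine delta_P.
Formula: V = \sqrt{\frac{2 \Delta P}{\rho}}
Substituting knowns: 3.9684 = √(2·(delta_P·1000)/715)
Solving for delta_P: delta_P = 3.9684²·715/2/1000 = 5.63 kPa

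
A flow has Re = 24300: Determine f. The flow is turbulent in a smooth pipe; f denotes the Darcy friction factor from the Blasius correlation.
Formula: f = \frac{0.316}{Re^{0.25}}
f = 0.316/24300^0.25 = 0.02531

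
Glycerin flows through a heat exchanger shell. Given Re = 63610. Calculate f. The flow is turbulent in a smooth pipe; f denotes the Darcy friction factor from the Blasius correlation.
Formula: f = \frac{0.316}{Re^{0.25}}
f = 0.316/63610^0.25 = 0.0199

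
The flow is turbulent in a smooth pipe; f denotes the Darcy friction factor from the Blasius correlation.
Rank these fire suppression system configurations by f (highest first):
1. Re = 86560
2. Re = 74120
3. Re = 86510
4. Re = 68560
Case 1: f = 0.01842
Case 2: f = 0.01915
Case 3: f = 0.01843
Case 4: f = 0.01953
Ranking (highest first): 4, 2, 3, 1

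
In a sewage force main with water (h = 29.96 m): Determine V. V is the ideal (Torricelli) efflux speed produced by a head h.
Formula: V = \sqrt{2 g h}
V = √(2·9.81·29.96) = 24.24 m/s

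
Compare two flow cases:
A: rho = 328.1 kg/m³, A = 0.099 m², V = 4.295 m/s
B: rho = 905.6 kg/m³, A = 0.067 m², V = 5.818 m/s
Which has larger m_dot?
m_dot(A) = 139.5 kg/s, m_dot(B) = 353 kg/s. Answer: B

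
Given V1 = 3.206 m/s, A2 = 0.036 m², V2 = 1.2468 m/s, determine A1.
Formula: V_2 = \frac{A_1 V_1}{A_2}
Substituting knowns: 1.2468 = A1·3.206/0.036
Solving for A1: A1 = 1.2468·0.036/3.206 = 0.014 m²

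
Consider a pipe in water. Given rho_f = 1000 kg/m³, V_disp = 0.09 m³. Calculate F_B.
Formula: F_B = \rho_f g V_{disp}
F_B = 1000·9.81·0.09 = 882.9 N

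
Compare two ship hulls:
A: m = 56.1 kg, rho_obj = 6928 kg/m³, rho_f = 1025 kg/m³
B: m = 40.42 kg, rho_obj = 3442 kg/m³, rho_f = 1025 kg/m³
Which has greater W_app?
W_app(A) = 468.9 N, W_app(B) = 278.4 N. Answer: A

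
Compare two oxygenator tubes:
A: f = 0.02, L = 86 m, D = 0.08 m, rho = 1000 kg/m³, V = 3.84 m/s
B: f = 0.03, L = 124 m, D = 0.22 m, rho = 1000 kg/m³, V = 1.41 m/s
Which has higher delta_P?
delta_P(A) = 158.5 kPa, delta_P(B) = 16.81 kPa. Answer: A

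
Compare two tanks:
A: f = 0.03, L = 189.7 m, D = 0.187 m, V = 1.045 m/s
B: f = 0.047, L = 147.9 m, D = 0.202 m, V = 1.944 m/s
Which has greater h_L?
h_L(A) = 1.694 m, h_L(B) = 6.628 m. Answer: B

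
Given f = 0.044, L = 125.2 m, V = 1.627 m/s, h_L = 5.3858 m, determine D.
Formula: h_L = f \frac{L}{D} \frac{V^2}{2g}
Substituting knowns: 5.3858 = 0.044·(125.2/D)·1.627²/(2·9.81)
Solving for D: D = 0.044·125.2·1.627²/(2·9.81·5.3858) = 0.138 m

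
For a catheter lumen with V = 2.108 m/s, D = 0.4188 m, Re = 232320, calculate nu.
Formula: Re = \frac{V D}{\nu}
Substituting knowns: 232320 = 2.108·0.4188/nu
Solving for nu: nu = 2.108·0.4188/232320 = 3.800e-06 m²/s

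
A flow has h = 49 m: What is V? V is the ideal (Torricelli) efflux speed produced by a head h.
Formula: V = \sqrt{2 g h}
V = √(2·9.81·49) = 31.01 m/s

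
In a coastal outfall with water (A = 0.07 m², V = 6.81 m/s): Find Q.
Formula: Q = A V
Q = 0.07·6.81·1000 = 476.7 L/s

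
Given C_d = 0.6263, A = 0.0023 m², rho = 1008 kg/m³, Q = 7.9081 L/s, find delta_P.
Formula: Q = C_d A \sqrt{\frac{2 \Delta P}{\rho}}
Substituting knowns: 7.9081 = 0.6263·0.0023·√(2·(delta_P·1000)/1008)·1000
Solving for delta_P: delta_P = ((7.9081/1000)/(0.6263·0.0023))²·1008/2/1000 = 15.19 kPa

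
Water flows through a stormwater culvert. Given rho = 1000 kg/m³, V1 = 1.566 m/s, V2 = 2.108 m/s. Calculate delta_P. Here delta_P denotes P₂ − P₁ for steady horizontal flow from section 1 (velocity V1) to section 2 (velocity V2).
Formula: \Delta P = \frac{1}{2} \rho (V_1^2 - V_2^2)
delta_P = 0.5·1000·(1.566² − 2.108²)/1000 = -0.9957 kPa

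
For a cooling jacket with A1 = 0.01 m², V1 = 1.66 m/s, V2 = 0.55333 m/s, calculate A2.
Formula: V_2 = \frac{A_1 V_1}{A_2}
Substituting knowns: 0.55333 = 0.01·1.66/A2
Solving for A2: A2 = 0.01·1.66/0.55333 = 0.03 m²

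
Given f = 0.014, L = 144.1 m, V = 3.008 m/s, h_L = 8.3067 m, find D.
Formula: h_L = f \frac{L}{D} \frac{V^2}{2g}
Substituting knowns: 8.3067 = 0.014·(144.1/D)·3.008²/(2·9.81)
Solving for D: D = 0.014·144.1·3.008²/(2·9.81·8.3067) = 0.112 m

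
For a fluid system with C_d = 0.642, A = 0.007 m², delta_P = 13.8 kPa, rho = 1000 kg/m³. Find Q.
Formula: Q = C_d A \sqrt{\frac{2 \Delta P}{\rho}}
Q = 0.642·0.007·√(2·(13.8·1000)/1000)·1000 = 23.61 L/s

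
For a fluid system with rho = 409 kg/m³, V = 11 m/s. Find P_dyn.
Formula: P_{dyn} = \frac{1}{2} \rho V^2
P_dyn = 0.5·409·11²/1000 = 24.74 kPa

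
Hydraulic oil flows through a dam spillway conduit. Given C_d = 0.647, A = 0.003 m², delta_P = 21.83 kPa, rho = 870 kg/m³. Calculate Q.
Formula: Q = C_d A \sqrt{\frac{2 \Delta P}{\rho}}
Q = 0.647·0.003·√(2·(21.83·1000)/870)·1000 = 13.75 L/s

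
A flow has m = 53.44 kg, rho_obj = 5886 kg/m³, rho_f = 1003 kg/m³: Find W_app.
Formula: W_{app} = mg\left(1 - \frac{\rho_f}{\rho_{obj}}\right)
W_app = 53.44·9.81·(1 − 1003/5886) = 434.9 N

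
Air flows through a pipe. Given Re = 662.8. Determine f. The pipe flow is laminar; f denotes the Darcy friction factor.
Formula: f = \frac{64}{Re}
f = 64/662.8 = 0.09656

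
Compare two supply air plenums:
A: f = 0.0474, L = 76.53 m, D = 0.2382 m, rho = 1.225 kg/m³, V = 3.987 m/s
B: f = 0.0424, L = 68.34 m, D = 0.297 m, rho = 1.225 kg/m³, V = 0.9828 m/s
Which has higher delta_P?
delta_P(A) = 0.1483 kPa, delta_P(B) = 0.005772 kPa. Answer: A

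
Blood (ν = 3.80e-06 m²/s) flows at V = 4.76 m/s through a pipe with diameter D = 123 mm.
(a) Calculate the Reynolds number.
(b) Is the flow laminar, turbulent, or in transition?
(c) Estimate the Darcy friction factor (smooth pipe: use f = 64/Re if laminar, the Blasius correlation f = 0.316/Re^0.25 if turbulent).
(a) Re = V·D/ν = 4.76·0.123/3.80e-06 = 154070
(b) Flow regime: turbulent (Re > 4000)
(c) Friction factor: f = 0.316/Re^0.25 = 0.316/154070^0.25 = 0.01595 (Blasius is strictly valid for Re ≲ 1e5; used here as the smooth-pipe estimate the problem specifies)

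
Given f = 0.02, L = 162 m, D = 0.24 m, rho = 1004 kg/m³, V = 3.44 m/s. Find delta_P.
Formula: \Delta P = f \frac{L}{D} \frac{\rho V^2}{2}
delta_P = 0.02·(162/0.24)·0.5·1004·3.44²/1000 = 80.2 kPa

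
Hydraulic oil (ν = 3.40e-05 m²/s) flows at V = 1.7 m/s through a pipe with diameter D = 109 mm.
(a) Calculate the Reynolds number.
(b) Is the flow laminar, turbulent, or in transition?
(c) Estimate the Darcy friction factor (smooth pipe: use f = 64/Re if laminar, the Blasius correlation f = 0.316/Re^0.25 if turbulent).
(a) Re = V·D/ν = 1.7·0.109/3.40e-05 = 5450
(b) Flow regime: turbulent (Re > 4000)
(c) Friction factor: f = 0.316/Re^0.25 = 0.316/5450^0.25 = 0.03678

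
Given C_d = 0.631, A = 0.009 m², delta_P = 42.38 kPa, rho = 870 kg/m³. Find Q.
Formula: Q = C_d A \sqrt{\frac{2 \Delta P}{\rho}}
Q = 0.631·0.009·√(2·(42.38·1000)/870)·1000 = 56.05 L/s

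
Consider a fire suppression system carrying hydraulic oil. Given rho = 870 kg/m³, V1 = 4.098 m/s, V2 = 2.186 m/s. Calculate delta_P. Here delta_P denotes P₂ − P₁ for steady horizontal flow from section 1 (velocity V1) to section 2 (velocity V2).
Formula: \Delta P = \frac{1}{2} \rho (V_1^2 - V_2^2)
delta_P = 0.5·870·(4.098² − 2.186²)/1000 = 5.227 kPa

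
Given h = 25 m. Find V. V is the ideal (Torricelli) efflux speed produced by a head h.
Formula: V = \sqrt{2 g h}
V = √(2·9.81·25) = 22.15 m/s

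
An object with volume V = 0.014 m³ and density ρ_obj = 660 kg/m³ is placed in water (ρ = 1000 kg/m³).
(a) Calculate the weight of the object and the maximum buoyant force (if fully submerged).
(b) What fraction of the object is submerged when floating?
(a) W=rho_obj*g*V=660*9.81*0.014=90.6 N; F_B(max)=rho*g*V=1000*9.81*0.014=137.3 N
(b) Floating fraction=rho_obj/rho=660/1000=0.660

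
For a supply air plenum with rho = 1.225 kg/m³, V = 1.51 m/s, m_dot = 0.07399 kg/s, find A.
Formula: \dot{m} = \rho A V
Substituting knowns: 0.07399 = 1.225·A·1.51
Solving for A: A = 0.07399/(1.225·1.51) = 0.04 m²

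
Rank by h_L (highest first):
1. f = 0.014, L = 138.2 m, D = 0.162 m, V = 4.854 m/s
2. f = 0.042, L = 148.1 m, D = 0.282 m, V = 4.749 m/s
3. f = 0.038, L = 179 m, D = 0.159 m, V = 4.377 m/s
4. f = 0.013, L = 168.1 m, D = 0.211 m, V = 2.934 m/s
Case 1: h_L = 14.34 m
Case 2: h_L = 25.35 m
Case 3: h_L = 41.77 m
Case 4: h_L = 4.544 m
Ranking (highest first): 3, 2, 1, 4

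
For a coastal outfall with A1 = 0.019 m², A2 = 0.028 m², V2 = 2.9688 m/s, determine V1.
Formula: V_2 = \frac{A_1 V_1}{A_2}
Substituting knowns: 2.9688 = 0.019·V1/0.028
Solving for V1: V1 = 2.9688·0.028/0.019 = 4.375 m/s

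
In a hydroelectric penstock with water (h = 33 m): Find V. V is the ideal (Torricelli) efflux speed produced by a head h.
Formula: V = \sqrt{2 g h}
V = √(2·9.81·33) = 25.45 m/s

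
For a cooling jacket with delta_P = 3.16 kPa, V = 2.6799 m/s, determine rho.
Formula: V = \sqrt{\frac{2 \Delta P}{\rho}}
Substituting knowns: 2.6799 = √(2·(3.16·1000)/rho)
Solving for rho: rho = 2·(3.16·1000)/2.6799² = 880 kg/m³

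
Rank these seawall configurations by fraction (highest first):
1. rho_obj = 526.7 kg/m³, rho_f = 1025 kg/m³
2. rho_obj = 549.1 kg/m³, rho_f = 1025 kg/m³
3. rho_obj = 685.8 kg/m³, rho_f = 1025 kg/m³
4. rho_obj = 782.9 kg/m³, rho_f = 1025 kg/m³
Case 1: fraction = 0.5139
Case 2: fraction = 0.5357
Case 3: fraction = 0.6691
Case 4: fraction = 0.7638
Ranking (highest first): 4, 3, 2, 1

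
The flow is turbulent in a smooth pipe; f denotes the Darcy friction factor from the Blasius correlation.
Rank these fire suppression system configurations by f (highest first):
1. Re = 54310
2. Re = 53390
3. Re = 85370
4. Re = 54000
Case 1: f = 0.0207
Case 2: f = 0.02079
Case 3: f = 0.01849
Case 4: f = 0.02073
Ranking (highest first): 2, 4, 1, 3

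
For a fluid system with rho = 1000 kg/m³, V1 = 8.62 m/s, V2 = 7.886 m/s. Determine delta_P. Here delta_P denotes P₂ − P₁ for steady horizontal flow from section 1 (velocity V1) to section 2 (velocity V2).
Formula: \Delta P = \frac{1}{2} \rho (V_1^2 - V_2^2)
delta_P = 0.5·1000·(8.62² − 7.886²)/1000 = 6.058 kPa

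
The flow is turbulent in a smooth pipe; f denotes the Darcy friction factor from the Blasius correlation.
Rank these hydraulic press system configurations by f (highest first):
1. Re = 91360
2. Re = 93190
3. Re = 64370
Case 1: f = 0.01818
Case 2: f = 0.01809
Case 3: f = 0.01984
Ranking (highest first): 3, 1, 2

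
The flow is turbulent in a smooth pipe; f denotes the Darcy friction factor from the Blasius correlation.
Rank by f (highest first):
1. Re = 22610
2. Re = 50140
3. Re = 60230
Case 1: f = 0.02577
Case 2: f = 0.02112
Case 3: f = 0.02017
Ranking (highest first): 1, 2, 3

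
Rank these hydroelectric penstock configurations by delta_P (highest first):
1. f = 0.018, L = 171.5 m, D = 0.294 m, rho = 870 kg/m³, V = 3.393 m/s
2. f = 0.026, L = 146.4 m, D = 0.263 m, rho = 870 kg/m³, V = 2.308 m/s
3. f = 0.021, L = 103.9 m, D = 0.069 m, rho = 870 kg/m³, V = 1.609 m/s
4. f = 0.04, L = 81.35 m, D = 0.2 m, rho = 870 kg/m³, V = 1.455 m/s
Case 1: delta_P = 52.58 kPa
Case 2: delta_P = 33.54 kPa
Case 3: delta_P = 35.61 kPa
Case 4: delta_P = 14.98 kPa
Ranking (highest first): 1, 3, 2, 4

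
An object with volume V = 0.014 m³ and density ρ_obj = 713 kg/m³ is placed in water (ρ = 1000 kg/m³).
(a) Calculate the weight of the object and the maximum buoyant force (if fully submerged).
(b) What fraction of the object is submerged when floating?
(a) W=rho_obj*g*V=713*9.81*0.014=97.9 N; F_B(max)=rho*g*V=1000*9.81*0.014=137.3 N
(b) Floating fraction=rho_obj/rho=713/1000=0.713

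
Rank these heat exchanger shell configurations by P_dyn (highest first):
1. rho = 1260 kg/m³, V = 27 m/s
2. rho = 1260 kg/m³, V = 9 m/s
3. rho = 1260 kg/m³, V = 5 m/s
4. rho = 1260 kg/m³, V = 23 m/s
Case 1: P_dyn = 459.3 kPa
Case 2: P_dyn = 51.03 kPa
Case 3: P_dyn = 15.75 kPa
Case 4: P_dyn = 333.3 kPa
Ranking (highest first): 1, 4, 2, 3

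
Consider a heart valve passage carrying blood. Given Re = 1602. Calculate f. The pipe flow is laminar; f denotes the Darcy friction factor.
Formula: f = \frac{64}{Re}
f = 64/1602 = 0.03995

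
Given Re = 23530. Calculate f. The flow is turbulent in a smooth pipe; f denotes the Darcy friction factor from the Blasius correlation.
Formula: f = \frac{0.316}{Re^{0.25}}
f = 0.316/23530^0.25 = 0.02551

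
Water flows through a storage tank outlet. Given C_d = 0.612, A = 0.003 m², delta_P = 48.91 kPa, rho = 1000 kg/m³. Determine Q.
Formula: Q = C_d A \sqrt{\frac{2 \Delta P}{\rho}}
Q = 0.612·0.003·√(2·(48.91·1000)/1000)·1000 = 18.16 L/s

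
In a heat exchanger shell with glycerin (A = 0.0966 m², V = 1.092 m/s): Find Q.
Formula: Q = A V
Q = 0.0966·1.092·1000 = 105.5 L/s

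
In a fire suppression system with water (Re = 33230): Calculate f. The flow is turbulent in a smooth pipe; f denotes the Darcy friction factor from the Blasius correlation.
Formula: f = \frac{0.316}{Re^{0.25}}
f = 0.316/33230^0.25 = 0.0234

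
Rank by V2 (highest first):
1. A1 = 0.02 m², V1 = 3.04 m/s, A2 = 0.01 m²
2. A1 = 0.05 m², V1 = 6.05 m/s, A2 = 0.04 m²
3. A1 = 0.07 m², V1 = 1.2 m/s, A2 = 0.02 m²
Case 1: V2 = 6.08 m/s
Case 2: V2 = 7.562 m/s
Case 3: V2 = 4.2 m/s
Ranking (highest first): 2, 1, 3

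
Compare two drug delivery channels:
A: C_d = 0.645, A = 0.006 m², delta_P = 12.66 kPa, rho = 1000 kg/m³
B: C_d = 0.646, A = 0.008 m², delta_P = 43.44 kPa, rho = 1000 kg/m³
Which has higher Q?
Q(A) = 19.47 L/s, Q(B) = 48.17 L/s. Answer: B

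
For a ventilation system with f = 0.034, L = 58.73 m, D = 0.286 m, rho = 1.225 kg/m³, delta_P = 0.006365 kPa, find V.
Formula: \Delta P = f \frac{L}{D} \frac{\rho V^2}{2}
Substituting knowns: 0.006365 = 0.034·(58.73/0.286)·0.5·1.225·V²/1000
Solving for V: V = √((0.006365·1000)/(0.034·(58.73/0.286)·0.5·1.225)) = 1.22 m/s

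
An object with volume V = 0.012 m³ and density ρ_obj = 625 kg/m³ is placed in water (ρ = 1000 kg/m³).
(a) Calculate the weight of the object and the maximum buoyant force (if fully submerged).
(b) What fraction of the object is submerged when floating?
(a) W=rho_obj*g*V=625*9.81*0.012=73.6 N; F_B(max)=rho*g*V=1000*9.81*0.012=117.7 N
(b) Floating fraction=rho_obj/rho=625/1000=0.625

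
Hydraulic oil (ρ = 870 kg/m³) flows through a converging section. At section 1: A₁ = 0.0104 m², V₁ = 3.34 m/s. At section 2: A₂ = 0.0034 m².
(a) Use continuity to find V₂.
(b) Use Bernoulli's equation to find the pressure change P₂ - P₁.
(a) Continuity: A₁V₁=A₂V₂ -> V₂=A₁V₁/A₂=0.0104*3.34/0.0034=10.22 m/s
(b) Bernoulli: P₂-P₁=0.5*rho*(V₁^2-V₂^2)/1000=0.5*870*(3.34^2-10.22^2)/1000=-40.58 kPa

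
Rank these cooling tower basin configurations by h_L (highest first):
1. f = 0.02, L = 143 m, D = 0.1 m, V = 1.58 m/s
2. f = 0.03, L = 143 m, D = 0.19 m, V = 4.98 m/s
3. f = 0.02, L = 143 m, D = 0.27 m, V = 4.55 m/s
Case 1: h_L = 3.639 m
Case 2: h_L = 28.54 m
Case 3: h_L = 11.18 m
Ranking (highest first): 2, 3, 1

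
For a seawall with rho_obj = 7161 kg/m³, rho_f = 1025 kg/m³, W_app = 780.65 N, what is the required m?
Formula: W_{app} = mg\left(1 - \frac{\rho_f}{\rho_{obj}}\right)
Substituting knowns: 780.65 = m·9.81·(1 − 1025/7161)
Solving for m: m = 780.65/(9.81·(1 − 1025/7161)) = 92.87 kg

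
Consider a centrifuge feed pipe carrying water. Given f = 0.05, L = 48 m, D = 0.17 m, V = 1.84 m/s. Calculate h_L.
Formula: h_L = f \frac{L}{D} \frac{V^2}{2g}
h_L = 0.05·(48/0.17)·1.84²/(2·9.81) = 2.436 m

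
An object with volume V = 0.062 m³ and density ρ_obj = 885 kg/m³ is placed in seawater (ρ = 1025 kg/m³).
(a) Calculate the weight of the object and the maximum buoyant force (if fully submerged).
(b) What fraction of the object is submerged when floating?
(a) W=rho_obj*g*V=885*9.81*0.062=538.3 N; F_B(max)=rho*g*V=1025*9.81*0.062=623.4 N
(b) Floating fraction=rho_obj/rho=885/1025=0.863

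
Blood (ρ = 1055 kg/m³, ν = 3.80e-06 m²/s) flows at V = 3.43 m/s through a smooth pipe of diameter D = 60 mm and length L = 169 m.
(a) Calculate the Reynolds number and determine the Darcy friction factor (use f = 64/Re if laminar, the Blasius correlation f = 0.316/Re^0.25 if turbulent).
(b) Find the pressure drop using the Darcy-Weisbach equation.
(a) Re = V·D/ν = 3.43·0.06/3.80e-06 = 54158 → turbulent (Re > 4000); f = 0.316/Re^0.25 = 0.316/54158^0.25 = 0.020714
(b) Darcy-Weisbach: ΔP = f·(L/D)·½ρV²/1000 = 0.020714·(169/0.060)·½·1055·3.43²/1000 = 362.1 kPa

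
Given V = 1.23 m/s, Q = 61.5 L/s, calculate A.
Formula: Q = A V
Substituting knowns: 61.5 = A·1.23·1000
Solving for A: A = (61.5/1000)/1.23 = 0.05 m²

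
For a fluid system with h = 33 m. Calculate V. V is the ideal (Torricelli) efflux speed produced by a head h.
Formula: V = \sqrt{2 g h}
V = √(2·9.81·33) = 25.45 m/s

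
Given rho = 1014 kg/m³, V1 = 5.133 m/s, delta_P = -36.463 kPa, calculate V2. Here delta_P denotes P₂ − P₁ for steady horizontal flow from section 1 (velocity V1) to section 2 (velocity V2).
Formula: \Delta P = \frac{1}{2} \rho (V_1^2 - V_2^2)
Substituting knowns: -36.463 = 0.5·1014·(5.133² − V2²)/1000
Solving for V2: V2 = √(5.133² − 2·(-36.463·1000)/1014) = 9.913 m/s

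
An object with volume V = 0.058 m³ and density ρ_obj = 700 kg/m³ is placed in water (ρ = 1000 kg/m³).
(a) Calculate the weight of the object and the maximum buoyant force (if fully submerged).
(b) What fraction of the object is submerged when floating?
(a) W=rho_obj*g*V=700*9.81*0.058=398.3 N; F_B(max)=rho*g*V=1000*9.81*0.058=569.0 N
(b) Floating fraction=rho_obj/rho=700/1000=0.700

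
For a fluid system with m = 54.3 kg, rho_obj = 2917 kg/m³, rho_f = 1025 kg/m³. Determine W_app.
Formula: W_{app} = mg\left(1 - \frac{\rho_f}{\rho_{obj}}\right)
W_app = 54.3·9.81·(1 − 1025/2917) = 345.5 N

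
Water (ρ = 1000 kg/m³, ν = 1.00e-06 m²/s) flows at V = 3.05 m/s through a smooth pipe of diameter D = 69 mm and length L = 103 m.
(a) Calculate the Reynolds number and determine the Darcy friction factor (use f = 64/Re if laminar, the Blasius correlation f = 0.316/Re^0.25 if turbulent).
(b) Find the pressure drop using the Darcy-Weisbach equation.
(a) Re = V·D/ν = 3.05·0.069/1.00e-06 = 210450 → turbulent (Re > 4000); f = 0.316/Re^0.25 = 0.316/210450^0.25 = 0.014754 (Blasius is strictly valid for Re ≲ 1e5; used here as the smooth-pipe estimate the problem specifies)
(b) Darcy-Weisbach: ΔP = f·(L/D)·½ρV²/1000 = 0.014754·(103/0.069)·½·1000·3.05²/1000 = 102.4 kPa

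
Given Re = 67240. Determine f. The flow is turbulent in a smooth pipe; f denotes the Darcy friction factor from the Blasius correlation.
Formula: f = \frac{0.316}{Re^{0.25}}
f = 0.316/67240^0.25 = 0.01962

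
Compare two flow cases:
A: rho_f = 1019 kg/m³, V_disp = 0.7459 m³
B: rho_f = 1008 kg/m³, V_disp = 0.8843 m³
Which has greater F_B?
F_B(A) = 7456 N, F_B(B) = 8744 N. Answer: B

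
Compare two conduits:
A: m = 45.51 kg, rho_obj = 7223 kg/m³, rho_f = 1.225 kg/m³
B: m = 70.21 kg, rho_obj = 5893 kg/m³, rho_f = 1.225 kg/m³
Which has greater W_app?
W_app(A) = 446.4 N, W_app(B) = 688.6 N. Answer: B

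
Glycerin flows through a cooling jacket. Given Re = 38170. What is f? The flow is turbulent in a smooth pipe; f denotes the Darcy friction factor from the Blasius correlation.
Formula: f = \frac{0.316}{Re^{0.25}}
f = 0.316/38170^0.25 = 0.02261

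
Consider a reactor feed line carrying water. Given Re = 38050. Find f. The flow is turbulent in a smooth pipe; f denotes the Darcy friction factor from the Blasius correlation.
Formula: f = \frac{0.316}{Re^{0.25}}
f = 0.316/38050^0.25 = 0.02263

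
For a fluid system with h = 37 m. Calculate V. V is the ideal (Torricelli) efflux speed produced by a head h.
Formula: V = \sqrt{2 g h}
V = √(2·9.81·37) = 26.94 m/s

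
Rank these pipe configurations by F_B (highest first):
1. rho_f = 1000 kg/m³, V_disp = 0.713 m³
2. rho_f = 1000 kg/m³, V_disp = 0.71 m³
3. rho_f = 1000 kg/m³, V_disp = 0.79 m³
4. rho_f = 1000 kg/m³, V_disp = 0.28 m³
Case 1: F_B = 6995 N
Case 2: F_B = 6965 N
Case 3: F_B = 7750 N
Case 4: F_B = 2747 N
Ranking (highest first): 3, 1, 2, 4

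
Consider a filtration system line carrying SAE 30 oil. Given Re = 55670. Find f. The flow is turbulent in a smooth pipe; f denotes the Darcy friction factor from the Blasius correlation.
Formula: f = \frac{0.316}{Re^{0.25}}
f = 0.316/55670^0.25 = 0.02057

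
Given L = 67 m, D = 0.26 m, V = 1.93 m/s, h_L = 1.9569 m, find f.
Formula: h_L = f \frac{L}{D} \frac{V^2}{2g}
Substituting knowns: 1.9569 = f·(67/0.26)·1.93²/(2·9.81)
Solving for f: f = 1.9569·2·9.81/((67/0.26)·1.93²) = 0.04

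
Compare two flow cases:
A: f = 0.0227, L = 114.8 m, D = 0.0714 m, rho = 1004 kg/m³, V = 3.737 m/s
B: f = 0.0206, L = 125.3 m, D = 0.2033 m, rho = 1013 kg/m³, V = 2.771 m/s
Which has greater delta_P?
delta_P(A) = 255.9 kPa, delta_P(B) = 49.38 kPa. Answer: A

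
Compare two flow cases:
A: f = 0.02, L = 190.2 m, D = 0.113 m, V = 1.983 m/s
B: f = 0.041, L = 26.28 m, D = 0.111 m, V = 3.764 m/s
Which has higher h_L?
h_L(A) = 6.747 m, h_L(B) = 7.009 m. Answer: B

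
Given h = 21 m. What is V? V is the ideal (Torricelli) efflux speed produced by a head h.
Formula: V = \sqrt{2 g h}
V = √(2·9.81·21) = 20.3 m/s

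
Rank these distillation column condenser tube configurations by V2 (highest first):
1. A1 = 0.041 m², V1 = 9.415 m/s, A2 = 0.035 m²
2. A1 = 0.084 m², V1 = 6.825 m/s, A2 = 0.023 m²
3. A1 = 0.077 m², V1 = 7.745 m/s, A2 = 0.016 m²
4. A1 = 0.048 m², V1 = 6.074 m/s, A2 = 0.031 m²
Case 1: V2 = 11.03 m/s
Case 2: V2 = 24.93 m/s
Case 3: V2 = 37.27 m/s
Case 4: V2 = 9.405 m/s
Ranking (highest first): 3, 2, 1, 4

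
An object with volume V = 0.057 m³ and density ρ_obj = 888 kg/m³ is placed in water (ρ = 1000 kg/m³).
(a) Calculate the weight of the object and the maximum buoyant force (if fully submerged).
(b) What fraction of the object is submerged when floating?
(a) W=rho_obj*g*V=888*9.81*0.057=496.5 N; F_B(max)=rho*g*V=1000*9.81*0.057=559.2 N
(b) Floating fraction=rho_obj/rho=888/1000=0.888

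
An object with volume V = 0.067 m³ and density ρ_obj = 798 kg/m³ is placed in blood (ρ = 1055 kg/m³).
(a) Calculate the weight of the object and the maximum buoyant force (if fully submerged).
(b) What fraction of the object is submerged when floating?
(a) W=rho_obj*g*V=798*9.81*0.067=524.5 N; F_B(max)=rho*g*V=1055*9.81*0.067=693.4 N
(b) Floating fraction=rho_obj/rho=798/1055=0.756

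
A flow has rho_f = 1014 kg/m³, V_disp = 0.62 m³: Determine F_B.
Formula: F_B = \rho_f g V_{disp}
F_B = 1014·9.81·0.62 = 6167 N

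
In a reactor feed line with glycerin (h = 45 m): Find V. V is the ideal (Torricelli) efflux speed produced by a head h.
Formula: V = \sqrt{2 g h}
V = √(2·9.81·45) = 29.71 m/s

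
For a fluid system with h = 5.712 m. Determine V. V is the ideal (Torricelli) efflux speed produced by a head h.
Formula: V = \sqrt{2 g h}
V = √(2·9.81·5.712) = 10.59 m/s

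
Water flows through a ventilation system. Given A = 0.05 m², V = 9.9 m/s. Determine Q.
Formula: Q = A V
Q = 0.05·9.9·1000 = 495 L/s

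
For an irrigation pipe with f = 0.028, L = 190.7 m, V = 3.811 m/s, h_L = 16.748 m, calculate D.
Formula: h_L = f \frac{L}{D} \frac{V^2}{2g}
Substituting knowns: 16.748 = 0.028·(190.7/D)·3.811²/(2·9.81)
Solving for D: D = 0.028·190.7·3.811²/(2·9.81·16.748) = 0.236 m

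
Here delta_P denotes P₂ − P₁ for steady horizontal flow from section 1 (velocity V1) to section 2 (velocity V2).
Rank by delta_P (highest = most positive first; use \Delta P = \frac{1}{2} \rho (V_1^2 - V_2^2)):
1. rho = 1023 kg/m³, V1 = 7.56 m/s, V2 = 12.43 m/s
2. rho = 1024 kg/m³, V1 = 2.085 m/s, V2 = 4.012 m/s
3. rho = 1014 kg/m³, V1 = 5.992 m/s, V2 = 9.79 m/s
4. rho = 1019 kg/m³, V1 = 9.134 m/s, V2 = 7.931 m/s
Case 1: delta_P = -49.8 kPa
Case 2: delta_P = -6.015 kPa
Case 3: delta_P = -30.39 kPa
Case 4: delta_P = 10.46 kPa
Ranking (highest first): 4, 2, 3, 1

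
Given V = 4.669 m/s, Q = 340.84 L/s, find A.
Formula: Q = A V
Substituting knowns: 340.84 = A·4.669·1000
Solving for A: A = (340.84/1000)/4.669 = 0.073 m²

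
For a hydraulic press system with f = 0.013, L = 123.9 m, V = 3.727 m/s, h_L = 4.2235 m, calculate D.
Formula: h_L = f \frac{L}{D} \frac{V^2}{2g}
Substituting knowns: 4.2235 = 0.013·(123.9/D)·3.727²/(2·9.81)
Solving for D: D = 0.013·123.9·3.727²/(2·9.81·4.2235) = 0.27 m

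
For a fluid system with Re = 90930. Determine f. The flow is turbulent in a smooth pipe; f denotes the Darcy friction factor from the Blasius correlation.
Formula: f = \frac{0.316}{Re^{0.25}}
f = 0.316/90930^0.25 = 0.0182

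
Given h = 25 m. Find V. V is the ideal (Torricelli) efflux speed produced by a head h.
Formula: V = \sqrt{2 g h}
V = √(2·9.81·25) = 22.15 m/s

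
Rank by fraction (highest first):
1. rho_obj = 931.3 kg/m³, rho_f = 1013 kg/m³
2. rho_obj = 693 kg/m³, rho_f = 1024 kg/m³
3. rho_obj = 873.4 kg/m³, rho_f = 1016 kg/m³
Case 1: fraction = 0.9193
Case 2: fraction = 0.6768
Case 3: fraction = 0.8596
Ranking (highest first): 1, 3, 2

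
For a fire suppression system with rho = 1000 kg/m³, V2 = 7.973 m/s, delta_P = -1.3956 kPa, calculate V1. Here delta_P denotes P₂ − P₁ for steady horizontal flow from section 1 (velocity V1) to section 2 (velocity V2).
Formula: \Delta P = \frac{1}{2} \rho (V_1^2 - V_2^2)
Substituting knowns: -1.3956 = 0.5·1000·(V1² − 7.973²)/1000
Solving for V1: V1 = √(7.973² + 2·(-1.3956·1000)/1000) = 7.796 m/s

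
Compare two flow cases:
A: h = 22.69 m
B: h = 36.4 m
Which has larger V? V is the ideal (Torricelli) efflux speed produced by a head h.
V(A) = 21.1 m/s, V(B) = 26.72 m/s. Answer: B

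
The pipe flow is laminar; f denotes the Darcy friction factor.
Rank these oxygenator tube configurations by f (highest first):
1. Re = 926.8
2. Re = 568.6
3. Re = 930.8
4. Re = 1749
Case 1: f = 0.06905
Case 2: f = 0.1126
Case 3: f = 0.06876
Case 4: f = 0.03659
Ranking (highest first): 2, 1, 3, 4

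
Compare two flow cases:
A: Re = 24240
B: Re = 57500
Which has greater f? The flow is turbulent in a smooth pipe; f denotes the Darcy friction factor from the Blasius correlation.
f(A) = 0.02533, f(B) = 0.02041. Answer: A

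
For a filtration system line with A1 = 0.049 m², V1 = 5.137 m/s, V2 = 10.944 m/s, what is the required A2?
Formula: V_2 = \frac{A_1 V_1}{A_2}
Substituting knowns: 10.944 = 0.049·5.137/A2
Solving for A2: A2 = 0.049·5.137/10.944 = 0.023 m²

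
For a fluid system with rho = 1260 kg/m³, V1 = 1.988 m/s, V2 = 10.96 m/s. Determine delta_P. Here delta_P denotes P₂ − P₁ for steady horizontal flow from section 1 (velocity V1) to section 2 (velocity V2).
Formula: \Delta P = \frac{1}{2} \rho (V_1^2 - V_2^2)
delta_P = 0.5·1260·(1.988² − 10.96²)/1000 = -73.19 kPa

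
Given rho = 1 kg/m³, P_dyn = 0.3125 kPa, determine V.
Formula: P_{dyn} = \frac{1}{2} \rho V^2
Substituting knowns: 0.3125 = 0.5·1·V²/1000
Solving for V: V = √(2·(0.3125·1000)/1) = 25 m/s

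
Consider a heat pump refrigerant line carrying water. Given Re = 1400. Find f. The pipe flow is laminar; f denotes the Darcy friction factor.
Formula: f = \frac{64}{Re}
f = 64/1400 = 0.04571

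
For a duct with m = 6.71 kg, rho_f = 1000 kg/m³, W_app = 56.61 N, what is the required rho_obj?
Formula: W_{app} = mg\left(1 - \frac{\rho_f}{\rho_{obj}}\right)
Substituting knowns: 56.61 = 6.71·9.81·(1 − 1000/rho_obj)
Solving for rho_obj: rho_obj = 1000/(1 − 56.61/(6.71·9.81)) = 7143 kg/m³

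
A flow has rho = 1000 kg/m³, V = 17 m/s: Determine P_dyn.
Formula: P_{dyn} = \frac{1}{2} \rho V^2
P_dyn = 0.5·1000·17²/1000 = 144.5 kPa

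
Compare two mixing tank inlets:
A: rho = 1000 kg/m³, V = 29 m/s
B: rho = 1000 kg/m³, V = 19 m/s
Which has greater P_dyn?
P_dyn(A) = 420.5 kPa, P_dyn(B) = 180.5 kPa. Answer: A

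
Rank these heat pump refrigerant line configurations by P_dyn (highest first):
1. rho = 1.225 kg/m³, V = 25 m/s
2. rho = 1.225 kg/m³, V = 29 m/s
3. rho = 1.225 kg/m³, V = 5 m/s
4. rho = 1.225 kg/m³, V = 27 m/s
Case 1: P_dyn = 0.3828 kPa
Case 2: P_dyn = 0.5151 kPa
Case 3: P_dyn = 0.01531 kPa
Case 4: P_dyn = 0.4465 kPa
Ranking (highest first): 2, 4, 1, 3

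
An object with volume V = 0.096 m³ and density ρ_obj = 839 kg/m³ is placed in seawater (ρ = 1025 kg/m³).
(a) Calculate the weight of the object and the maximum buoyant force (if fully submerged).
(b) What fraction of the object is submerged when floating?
(a) W=rho_obj*g*V=839*9.81*0.096=790.1 N; F_B(max)=rho*g*V=1025*9.81*0.096=965.3 N
(b) Floating fraction=rho_obj/rho=839/1025=0.819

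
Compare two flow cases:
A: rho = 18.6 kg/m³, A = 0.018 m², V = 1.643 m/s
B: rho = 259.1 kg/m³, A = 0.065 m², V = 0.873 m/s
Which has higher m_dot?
m_dot(A) = 0.5501 kg/s, m_dot(B) = 14.7 kg/s. Answer: B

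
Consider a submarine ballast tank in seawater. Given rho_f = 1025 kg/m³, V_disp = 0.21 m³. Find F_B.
Formula: F_B = \rho_f g V_{disp}
F_B = 1025·9.81·0.21 = 2112 N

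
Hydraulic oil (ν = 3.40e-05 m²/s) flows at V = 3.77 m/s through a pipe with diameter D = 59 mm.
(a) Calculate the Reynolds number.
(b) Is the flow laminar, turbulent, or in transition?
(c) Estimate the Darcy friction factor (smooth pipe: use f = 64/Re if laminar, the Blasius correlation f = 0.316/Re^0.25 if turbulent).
(a) Re = V·D/ν = 3.77·0.059/3.40e-05 = 6542.1
(b) Flow regime: turbulent (Re > 4000)
(c) Friction factor: f = 0.316/Re^0.25 = 0.316/6542.1^0.25 = 0.03514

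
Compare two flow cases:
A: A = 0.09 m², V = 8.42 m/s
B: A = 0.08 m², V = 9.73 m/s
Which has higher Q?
Q(A) = 757.8 L/s, Q(B) = 778.4 L/s. Answer: B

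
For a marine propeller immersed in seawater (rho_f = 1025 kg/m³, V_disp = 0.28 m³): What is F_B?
Formula: F_B = \rho_f g V_{disp}
F_B = 1025·9.81·0.28 = 2815 N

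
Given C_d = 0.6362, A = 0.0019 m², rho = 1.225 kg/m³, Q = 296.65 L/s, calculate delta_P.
Formula: Q = C_d A \sqrt{\frac{2 \Delta P}{\rho}}
Substituting knowns: 296.65 = 0.6362·0.0019·√(2·(delta_P·1000)/1.225)·1000
Solving for delta_P: delta_P = ((296.65/1000)/(0.6362·0.0019))²·1.225/2/1000 = 36.89 kPa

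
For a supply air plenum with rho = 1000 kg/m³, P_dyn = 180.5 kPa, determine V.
Formula: P_{dyn} = \frac{1}{2} \rho V^2
Substituting knowns: 180.5 = 0.5·1000·V²/1000
Solving for V: V = √(2·(180.5·1000)/1000) = 19 m/s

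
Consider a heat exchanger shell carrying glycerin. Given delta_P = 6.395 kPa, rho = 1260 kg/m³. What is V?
Formula: V = \sqrt{\frac{2 \Delta P}{\rho}}
V = √(2·(6.395·1000)/1260) = 3.186 m/s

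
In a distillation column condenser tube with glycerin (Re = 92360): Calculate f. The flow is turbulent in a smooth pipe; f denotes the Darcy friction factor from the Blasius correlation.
Formula: f = \frac{0.316}{Re^{0.25}}
f = 0.316/92360^0.25 = 0.01813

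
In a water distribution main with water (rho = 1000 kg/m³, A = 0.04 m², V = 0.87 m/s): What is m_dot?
Formula: \dot{m} = \rho A V
m_dot = 1000·0.04·0.87 = 34.8 kg/s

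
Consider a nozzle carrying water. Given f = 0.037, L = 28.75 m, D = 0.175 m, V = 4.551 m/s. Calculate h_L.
Formula: h_L = f \frac{L}{D} \frac{V^2}{2g}
h_L = 0.037·(28.75/0.175)·4.551²/(2·9.81) = 6.417 m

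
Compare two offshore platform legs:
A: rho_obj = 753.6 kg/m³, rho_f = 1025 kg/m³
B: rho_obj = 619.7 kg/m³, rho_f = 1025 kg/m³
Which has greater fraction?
fraction(A) = 0.7352, fraction(B) = 0.6046. Answer: A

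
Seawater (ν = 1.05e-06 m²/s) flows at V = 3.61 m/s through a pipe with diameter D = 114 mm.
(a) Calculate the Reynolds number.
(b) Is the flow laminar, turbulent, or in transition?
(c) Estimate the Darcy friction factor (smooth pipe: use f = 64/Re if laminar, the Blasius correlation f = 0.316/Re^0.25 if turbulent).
(a) Re = V·D/ν = 3.61·0.114/1.05e-06 = 391940
(b) Flow regime: turbulent (Re > 4000)
(c) Friction factor: f = 0.316/Re^0.25 = 0.316/391940^0.25 = 0.01263 (Blasius is strictly valid for Re ≲ 1e5; used here as the smooth-pipe estimate the problem specifies)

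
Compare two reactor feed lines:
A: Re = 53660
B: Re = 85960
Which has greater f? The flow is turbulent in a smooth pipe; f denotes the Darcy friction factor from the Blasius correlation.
f(A) = 0.02076, f(B) = 0.01845. Answer: A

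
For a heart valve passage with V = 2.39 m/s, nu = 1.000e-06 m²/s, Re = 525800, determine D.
Formula: Re = \frac{V D}{\nu}
Substituting knowns: 525800 = 2.39·D/1.000e-06
Solving for D: D = 525800·1.000e-06/2.39 = 0.22 m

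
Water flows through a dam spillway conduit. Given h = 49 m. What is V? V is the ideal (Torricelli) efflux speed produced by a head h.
Formula: V = \sqrt{2 g h}
V = √(2·9.81·49) = 31.01 m/s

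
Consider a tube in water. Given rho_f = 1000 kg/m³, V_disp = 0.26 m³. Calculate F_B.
Formula: F_B = \rho_f g V_{disp}
F_B = 1000·9.81·0.26 = 2551 N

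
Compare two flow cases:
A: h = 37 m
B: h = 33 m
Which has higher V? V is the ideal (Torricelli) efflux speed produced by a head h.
V(A) = 26.94 m/s, V(B) = 25.45 m/s. Answer: A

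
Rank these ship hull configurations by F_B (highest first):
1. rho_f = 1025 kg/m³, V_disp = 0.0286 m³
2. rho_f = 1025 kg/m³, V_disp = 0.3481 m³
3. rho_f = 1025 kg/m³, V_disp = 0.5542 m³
Case 1: F_B = 287.6 N
Case 2: F_B = 3500 N
Case 3: F_B = 5573 N
Ranking (highest first): 3, 2, 1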